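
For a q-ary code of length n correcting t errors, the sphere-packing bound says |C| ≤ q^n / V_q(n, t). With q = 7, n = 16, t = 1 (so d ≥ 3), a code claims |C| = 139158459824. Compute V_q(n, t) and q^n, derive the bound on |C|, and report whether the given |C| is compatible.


V_q(n, t) = 97, q^n = 33232930569601, Hamming bound = 342607531645, |C| = 139158459824 ≤ bound (satisfied).

Step 1: Compute V_q(n, t) = Σ_{j=0}^1 C(n, j) (q−1)^j.
  j = 0: C(16,0)·(6)^0 = 1·1 = 1.
  j = 1: C(16,1)·(6)^1 = 16·6 = 96.
  V_q(n, t) = 1 + 96 = 97.
Step 2: q^n = 7^16 = 33232930569601.
Step 3: Hamming bound ⌊q^n / V_q(n,t)⌋ = ⌊33232930569601/97⌋ = 342607531645.
Step 4: Compare |C| = 139158459824 to 342607531645: satisfied.
The claimed |C| lies below the Hamming bound.


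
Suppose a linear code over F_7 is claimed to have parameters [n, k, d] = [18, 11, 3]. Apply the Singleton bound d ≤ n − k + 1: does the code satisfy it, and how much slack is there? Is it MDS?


Singleton RHS = n − k + 1 = 8, slack = 5, bound satisfied, not MDS.

Singleton bound: d ≤ n − k + 1.
Here n = 18, k = 11, so n − k + 1 = 8.
Given d = 3, check d ≤ 8: YES.
Slack = (n − k + 1) − d = 5.
The code is NOT MDS (slack = 5 > 0).
Description: the claimed parameters are [18, 11, 3]_7; such a code would be non-MDS.


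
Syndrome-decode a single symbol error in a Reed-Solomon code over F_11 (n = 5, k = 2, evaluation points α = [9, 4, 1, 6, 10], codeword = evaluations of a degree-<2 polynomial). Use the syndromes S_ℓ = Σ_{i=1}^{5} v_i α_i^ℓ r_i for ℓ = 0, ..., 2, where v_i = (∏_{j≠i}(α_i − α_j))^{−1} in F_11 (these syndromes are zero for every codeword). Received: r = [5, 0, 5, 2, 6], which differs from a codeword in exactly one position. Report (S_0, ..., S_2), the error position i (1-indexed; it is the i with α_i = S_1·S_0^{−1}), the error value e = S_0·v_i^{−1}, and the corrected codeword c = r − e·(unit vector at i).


S = (4, 4, 4), error at position 3, error magnitude e = 8, c = [5, 0, 8, 2, 6].

Step 1: column multipliers v_i = (∏_{j≠i}(α_i − α_j))^{−1} mod 11.
  i = 1 (α = 9): (9−4)(9−1)(9−6)(9−10) = 5·8·3·(−1) = −120 ≡ 1, so v_1 = 1^{−1} = 1 (mod 11).
  i = 2 (α = 4): (4−9)(4−1)(4−6)(4−10) = (−5)·3·(−2)·(−6) = −180 ≡ 7, so v_2 = 7^{−1} = 8 (mod 11).
  i = 3 (α = 1): (1−9)(1−4)(1−6)(1−10) = (−8)·(−3)·(−5)·(−9) = 1080 ≡ 2, so v_3 = 2^{−1} = 6 (mod 11).
  i = 4 (α = 6): (6−9)(6−4)(6−1)(6−10) = (−3)·2·5·(−4) = 120 ≡ 10, so v_4 = 10^{−1} = 10 (mod 11).
  i = 5 (α = 10): (10−9)(10−4)(10−1)(10−6) = 1·6·9·4 = 216 ≡ 7, so v_5 = 7^{−1} = 8 (mod 11).
  v = [1, 8, 6, 10, 8].
Step 2: syndromes of r = [5, 0, 5, 2, 6] (all sums mod 11).
  S_0 = Σ v_i r_i = 1·5 + 8·0 + 6·5 + 10·2 + 8·6 = 103 ≡ 4.
  S_1 = Σ v_i α_i r_i = 1·9·5 + 8·4·0 + 6·1·5 + 10·6·2 + 8·10·6 = 675 ≡ 4.
  α_i^2 mod 11 = [4, 5, 1, 3, 1].
  S_2 = Σ v_i α_i^2 r_i = 1·4·5 + 8·5·0 + 6·1·5 + 10·3·2 + 8·1·6 = 158 ≡ 4.
  S = (4, 4, 4) ≠ 0, so r is not a codeword (an error is present).
Step 3: locate the error. For a single error e at position i, S_ℓ = v_i·e·α_i^ℓ, so α_err = S_1/S_0.
  S_0^{−1} = 4^{−1} = 3 (mod 11), so α_err = 4·3 = 12 ≡ 1 = α_3. Error position i = 3.
  Consistency check: S_2/S_1 = 4·3 = 12 ≡ 1 = α_err ✓ (single-error assumption holds).
Step 4: error magnitude e = S_0/v_3 = S_0·∏_{j≠3}(α_3 − α_j) = 4·2 = 8 ≡ 8 (mod 11).
Step 5: correct position 3: c_3 = r_3 − e = 5 − 8 ≡ 8 (mod 11). Hence c = [5, 0, 8, 2, 6].
  Check: interpolating c through the α_i gives m(x) = 7 + 1·x (degree < 2) with m(α_i) = c_i for every i, so c is indeed a codeword.


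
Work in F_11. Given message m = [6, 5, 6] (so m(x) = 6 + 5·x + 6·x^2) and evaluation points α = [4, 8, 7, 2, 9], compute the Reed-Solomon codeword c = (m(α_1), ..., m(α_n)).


c = [1, 1, 5, 7, 9]

Message polynomial: m(x) = 6 + 5·x + 6·x^2 (mod 11).
For each evaluation point α_i, compute m(α_i) mod 11:
  α_1 = 4: Horner steps 6 → 7 → 1, so m(4) = 1.
  α_2 = 8: Horner steps 6 → 9 → 1, so m(8) = 1.
  α_3 = 7: Horner steps 6 → 3 → 5, so m(7) = 5.
  α_4 = 2: Horner steps 6 → 6 → 7, so m(2) = 7.
  α_5 = 9: Horner steps 6 → 4 → 9, so m(9) = 9.
Codeword c = [1, 1, 5, 7, 9] ∈ F_11^5.


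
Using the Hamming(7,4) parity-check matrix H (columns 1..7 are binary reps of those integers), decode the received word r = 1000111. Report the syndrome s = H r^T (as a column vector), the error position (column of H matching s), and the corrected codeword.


s = (1, 0, 1)^T, error position = 5, corrected codeword c = 1000011

Compute s = H r^T mod 2 one row at a time:
  s_1 = 0 + 1 + 1 + 1 = 3 ≡ 1 (mod 2).
  s_2 = 0 + 0 + 1 + 1 = 2 ≡ 0 (mod 2).
  s_3 = 1 + 0 + 1 + 1 = 3 ≡ 1 (mod 2).
s = (1, 0, 1)^T — this equals column 5 of H (binary 101), so error is at position 5.
Correct: flip bit 5 of r = 1000111 to get c = 1000011.


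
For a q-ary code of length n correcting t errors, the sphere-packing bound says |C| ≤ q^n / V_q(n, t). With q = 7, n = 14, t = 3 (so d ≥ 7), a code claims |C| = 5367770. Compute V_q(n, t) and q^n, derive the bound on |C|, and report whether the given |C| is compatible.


V_q(n, t) = 81985, q^n = 678223072849, Hamming bound = 8272526, |C| = 5367770 ≤ bound (satisfied).

Step 1: Compute V_q(n, t) = Σ_{j=0}^3 C(n, j) (q−1)^j.
  j = 0: C(14,0)·(6)^0 = 1·1 = 1.
  j = 1: C(14,1)·(6)^1 = 14·6 = 84.
  j = 2: C(14,2)·(6)^2 = 91·36 = 3276.
  j = 3: C(14,3)·(6)^3 = 364·216 = 78624.
  V_q(n, t) = 1 + 84 + 3276 + 78624 = 81985.
Step 2: q^n = 7^14 = 678223072849.
Step 3: Hamming bound ⌊q^n / V_q(n,t)⌋ = ⌊678223072849/81985⌋ = 8272526.
Step 4: Compare |C| = 5367770 to 8272526: satisfied.
The claimed |C| lies below the Hamming bound.


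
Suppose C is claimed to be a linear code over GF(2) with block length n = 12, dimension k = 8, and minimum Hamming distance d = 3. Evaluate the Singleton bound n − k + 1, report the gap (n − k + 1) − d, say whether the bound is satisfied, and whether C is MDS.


Singleton RHS = n − k + 1 = 5, slack = 2, bound satisfied, not MDS.

Singleton bound: d ≤ n − k + 1.
Here n = 12, k = 8, so n − k + 1 = 5.
Given d = 3, check d ≤ 5: YES.
Slack = (n − k + 1) − d = 2.
The code is NOT MDS (slack = 2 > 0).
Description: the claimed parameters are [12, 8, 3]_2; such a code would be non-MDS.


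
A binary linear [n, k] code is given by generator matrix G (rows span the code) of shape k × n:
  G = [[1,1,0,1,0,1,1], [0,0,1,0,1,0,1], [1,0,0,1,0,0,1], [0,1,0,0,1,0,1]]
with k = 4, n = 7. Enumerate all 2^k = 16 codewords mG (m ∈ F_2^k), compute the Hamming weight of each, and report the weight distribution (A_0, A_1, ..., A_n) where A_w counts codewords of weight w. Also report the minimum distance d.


Weight distribution: A_0 = 1, A_2 = 3, A_3 = 4, A_4 = 3, A_5 = 4, A_6 = 1. Minimum distance d = 2.

Enumerate all 2^4 = 16 messages m ∈ F_2^4.
For each, compute codeword c = mG in F_2^7, then tally its weight.
  m = 0000 → c = 0000000, weight = 0.
  m = 1000 → c = 1101011, weight = 5.
  m = 0100 → c = 0010101, weight = 3.
  m = 1100 → c = 1111110, weight = 6.
  m = 0010 → c = 1001001, weight = 3.
  m = 1010 → c = 0100010, weight = 2.
  m = 0110 → c = 1011100, weight = 4.
  m = 1110 → c = 0110111, weight = 5.
  m = 0001 → c = 0100101, weight = 3.
  m = 1001 → c = 1001110, weight = 4.
  m = 0101 → c = 0110000, weight = 2.
  m = 1101 → c = 1011011, weight = 5.
  m = 0011 → c = 1101100, weight = 4.
  m = 1011 → c = 0000111, weight = 3.
  m = 0111 → c = 1111001, weight = 5.
  m = 1111 → c = 0010010, weight = 2.
Tally weights:
  weight 0: 1 codewords.
  weight 2: 3 codewords.
  weight 3: 4 codewords.
  weight 4: 3 codewords.
  weight 5: 4 codewords.
  weight 6: 1 codewords.
Minimum distance d = smallest w > 0 with A_w > 0 = 2.
Sanity: Σ A_w = 16 = 2^4 = 16 ✓.


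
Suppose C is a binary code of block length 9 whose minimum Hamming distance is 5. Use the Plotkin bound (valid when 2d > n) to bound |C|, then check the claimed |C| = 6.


Plotkin bound M ≤ 10; given |C| = 6 ≤ bound (satisfied).

Check applicability: 2d = 10, n = 9.
2d − n = 1 > 0, so Plotkin applies.
Compute d/(2d−n) = 5/1 ≈ 5.0000.
⌊d/(2d−n)⌋ = 5.
Plotkin bound: M ≤ 2·5 = 10.
Given |C| = 6, check: satisfied.
This |C| is below the Plotkin bound.


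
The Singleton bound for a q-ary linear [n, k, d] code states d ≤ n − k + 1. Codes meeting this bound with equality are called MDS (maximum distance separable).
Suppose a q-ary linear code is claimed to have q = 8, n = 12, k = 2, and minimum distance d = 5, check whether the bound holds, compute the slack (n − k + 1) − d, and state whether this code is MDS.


Singleton RHS = n − k + 1 = 11, slack = 6, bound satisfied, not MDS.

Singleton bound: d ≤ n − k + 1.
Here n = 12, k = 2, so n − k + 1 = 11.
Given d = 5, check d ≤ 11: YES.
Slack = (n − k + 1) − d = 6.
The code is NOT MDS (slack = 6 > 0).
Description: the claimed parameters are [12, 2, 5]_8; such a code would be non-MDS.


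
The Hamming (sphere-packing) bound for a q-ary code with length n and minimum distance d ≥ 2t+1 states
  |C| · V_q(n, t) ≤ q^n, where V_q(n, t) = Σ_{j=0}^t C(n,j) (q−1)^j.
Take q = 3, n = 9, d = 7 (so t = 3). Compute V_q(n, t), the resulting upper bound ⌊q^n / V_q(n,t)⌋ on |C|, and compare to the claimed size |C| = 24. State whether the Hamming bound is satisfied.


V_q(n, t) = 835, q^n = 19683, Hamming bound = 23, |C| = 24 > bound (violated).

Step 1: Compute V_q(n, t) = Σ_{j=0}^3 C(n, j) (q−1)^j.
  j = 0: C(9,0)·(2)^0 = 1·1 = 1.
  j = 1: C(9,1)·(2)^1 = 9·2 = 18.
  j = 2: C(9,2)·(2)^2 = 36·4 = 144.
  j = 3: C(9,3)·(2)^3 = 84·8 = 672.
  V_q(n, t) = 1 + 18 + 144 + 672 = 835.
Step 2: q^n = 3^9 = 19683.
Step 3: Hamming bound ⌊q^n / V_q(n,t)⌋ = ⌊19683/835⌋ = 23.
Step 4: Compare |C| = 24 to 23: violated.
The claimed |C| lies above the Hamming bound, so no 3-ary code of length 9 with d ≥ 7 can have 24 codewords.


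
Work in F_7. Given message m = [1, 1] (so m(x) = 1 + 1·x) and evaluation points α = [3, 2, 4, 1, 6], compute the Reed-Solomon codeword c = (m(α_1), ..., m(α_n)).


c = [4, 3, 5, 2, 0]

Message polynomial: m(x) = 1 + 1·x (mod 7).
For each evaluation point α_i, compute m(α_i) mod 7:
  α_1 = 3: Horner steps 1 → 4, so m(3) = 4.
  α_2 = 2: Horner steps 1 → 3, so m(2) = 3.
  α_3 = 4: Horner steps 1 → 5, so m(4) = 5.
  α_4 = 1: Horner steps 1 → 2, so m(1) = 2.
  α_5 = 6: Horner steps 1 → 0, so m(6) = 0.
Codeword c = [4, 3, 5, 2, 0] ∈ F_7^5.


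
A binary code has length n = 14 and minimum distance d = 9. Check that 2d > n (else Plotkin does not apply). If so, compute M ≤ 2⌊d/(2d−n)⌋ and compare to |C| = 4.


Plotkin bound M ≤ 4; given |C| = 4 ≤ bound (satisfied).

Check applicability: 2d = 18, n = 14.
2d − n = 4 > 0, so Plotkin applies.
Compute d/(2d−n) = 9/4 ≈ 2.2500.
⌊d/(2d−n)⌋ = 2.
Plotkin bound: M ≤ 2·2 = 4.
Given |C| = 4, check: satisfied.
This |C| is at the Plotkin bound.


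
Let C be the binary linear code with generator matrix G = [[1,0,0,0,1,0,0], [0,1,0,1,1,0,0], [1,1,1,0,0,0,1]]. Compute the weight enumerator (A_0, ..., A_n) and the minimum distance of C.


Weight distribution: A_0 = 1, A_2 = 1, A_3 = 3, A_4 = 2, A_5 = 1. Minimum distance d = 2.

Enumerate all 2^3 = 8 messages m ∈ F_2^3.
For each, compute codeword c = mG in F_2^7, then tally its weight.
  m = 000 → c = 0000000, weight = 0.
  m = 100 → c = 1000100, weight = 2.
  m = 010 → c = 0101100, weight = 3.
  m = 110 → c = 1101000, weight = 3.
  m = 001 → c = 1110001, weight = 4.
  m = 101 → c = 0110101, weight = 4.
  m = 011 → c = 1011101, weight = 5.
  m = 111 → c = 0011001, weight = 3.
Tally weights:
  weight 0: 1 codewords.
  weight 2: 1 codewords.
  weight 3: 3 codewords.
  weight 4: 2 codewords.
  weight 5: 1 codewords.
Minimum distance d = smallest w > 0 with A_w > 0 = 2.
Sanity: Σ A_w = 8 = 2^3 = 8 ✓.


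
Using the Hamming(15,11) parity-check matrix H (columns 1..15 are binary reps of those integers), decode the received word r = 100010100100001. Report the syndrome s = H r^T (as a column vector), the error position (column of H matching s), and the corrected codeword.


s = (0, 1, 1, 0)^T, error position = 6, corrected codeword c = 100011100100001

Compute s = H r^T mod 2 one row at a time:
  s_1 = 0 + 0 + 1 + 0 + 0 + 0 + 0 + 1 = 2 ≡ 0 (mod 2).
  s_2 = 0 + 1 + 0 + 1 + 0 + 0 + 0 + 1 = 3 ≡ 1 (mod 2).
  s_3 = 0 + 0 + 0 + 1 + 1 + 0 + 0 + 1 = 3 ≡ 1 (mod 2).
  s_4 = 1 + 0 + 1 + 1 + 0 + 0 + 0 + 1 = 4 ≡ 0 (mod 2).
s = (0, 1, 1, 0)^T — this equals column 6 of H (binary 0110), so error is at position 6.
Correct: flip bit 6 of r = 100010100100001 to get c = 100011100100001.


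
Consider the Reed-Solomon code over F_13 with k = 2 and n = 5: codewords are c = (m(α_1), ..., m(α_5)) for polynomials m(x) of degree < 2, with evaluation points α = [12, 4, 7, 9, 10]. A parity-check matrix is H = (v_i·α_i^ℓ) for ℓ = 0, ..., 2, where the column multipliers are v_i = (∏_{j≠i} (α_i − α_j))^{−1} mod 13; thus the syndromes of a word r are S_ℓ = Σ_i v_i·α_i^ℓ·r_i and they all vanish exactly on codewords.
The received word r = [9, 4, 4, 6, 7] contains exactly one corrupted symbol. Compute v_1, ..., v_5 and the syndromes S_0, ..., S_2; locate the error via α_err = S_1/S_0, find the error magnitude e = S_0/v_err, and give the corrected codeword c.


S = (11, 5, 7), error at position 2, error magnitude e = 3, c = [9, 1, 4, 6, 7].

Step 1: column multipliers v_i = (∏_{j≠i}(α_i − α_j))^{−1} mod 13.
  i = 1 (α = 12): (12−4)(12−7)(12−9)(12−10) = 8·5·3·2 = 240 ≡ 6, so v_1 = 6^{−1} = 11 (mod 13).
  i = 2 (α = 4): (4−12)(4−7)(4−9)(4−10) = (−8)·(−3)·(−5)·(−6) = 720 ≡ 5, so v_2 = 5^{−1} = 8 (mod 13).
  i = 3 (α = 7): (7−12)(7−4)(7−9)(7−10) = (−5)·3·(−2)·(−3) = −90 ≡ 1, so v_3 = 1^{−1} = 1 (mod 13).
  i = 4 (α = 9): (9−12)(9−4)(9−7)(9−10) = (−3)·5·2·(−1) = 30 ≡ 4, so v_4 = 4^{−1} = 10 (mod 13).
  i = 5 (α = 10): (10−12)(10−4)(10−7)(10−9) = (−2)·6·3·1 = −36 ≡ 3, so v_5 = 3^{−1} = 9 (mod 13).
  v = [11, 8, 1, 10, 9].
Step 2: syndromes of r = [9, 4, 4, 6, 7] (all sums mod 13).
  S_0 = Σ v_i r_i = 11·9 + 8·4 + 1·4 + 10·6 + 9·7 = 258 ≡ 11.
  S_1 = Σ v_i α_i r_i = 11·12·9 + 8·4·4 + 1·7·4 + 10·9·6 + 9·10·7 = 2514 ≡ 5.
  α_i^2 mod 13 = [1, 3, 10, 3, 9].
  S_2 = Σ v_i α_i^2 r_i = 11·1·9 + 8·3·4 + 1·10·4 + 10·3·6 + 9·9·7 = 982 ≡ 7.
  S = (11, 5, 7) ≠ 0, so r is not a codeword (an error is present).
Step 3: locate the error. For a single error e at position i, S_ℓ = v_i·e·α_i^ℓ, so α_err = S_1/S_0.
  S_0^{−1} = 11^{−1} = 6 (mod 13), so α_err = 5·6 = 30 ≡ 4 = α_2. Error position i = 2.
  Consistency check: S_2/S_1 = 7·8 = 56 ≡ 4 = α_err ✓ (single-error assumption holds).
Step 4: error magnitude e = S_0/v_2 = S_0·∏_{j≠2}(α_2 − α_j) = 11·5 = 55 ≡ 3 (mod 13).
Step 5: correct position 2: c_2 = r_2 − e = 4 − 3 ≡ 1 (mod 13). Hence c = [9, 1, 4, 6, 7].
  Check: interpolating c through the α_i gives m(x) = 10 + 1·x (degree < 2) with m(α_i) = c_i for every i, so c is indeed a codeword.


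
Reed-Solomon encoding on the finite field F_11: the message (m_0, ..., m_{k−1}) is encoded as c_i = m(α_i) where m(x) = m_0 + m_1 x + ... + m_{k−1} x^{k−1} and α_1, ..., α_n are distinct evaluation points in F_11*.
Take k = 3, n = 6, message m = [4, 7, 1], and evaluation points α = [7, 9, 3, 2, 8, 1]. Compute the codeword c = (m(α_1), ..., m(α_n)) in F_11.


c = [3, 5, 1, 0, 3, 1]

Message polynomial: m(x) = 4 + 7·x + 1·x^2 (mod 11).
For each evaluation point α_i, compute m(α_i) mod 11:
  α_1 = 7: Horner steps 1 → 3 → 3, so m(7) = 3.
  α_2 = 9: Horner steps 1 → 5 → 5, so m(9) = 5.
  α_3 = 3: Horner steps 1 → 10 → 1, so m(3) = 1.
  α_4 = 2: Horner steps 1 → 9 → 0, so m(2) = 0.
  α_5 = 8: Horner steps 1 → 4 → 3, so m(8) = 3.
  α_6 = 1: Horner steps 1 → 8 → 1, so m(1) = 1.
Codeword c = [3, 5, 1, 0, 3, 1] ∈ F_11^6.


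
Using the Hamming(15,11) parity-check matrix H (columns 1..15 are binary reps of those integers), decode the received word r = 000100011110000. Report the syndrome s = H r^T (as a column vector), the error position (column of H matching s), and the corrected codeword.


s = (0, 1, 0, 0)^T, error position = 4, corrected codeword c = 000000011110000

Compute s = H r^T mod 2 one row at a time:
  s_1 = 1 + 1 + 1 + 1 + 0 + 0 + 0 + 0 = 4 ≡ 0 (mod 2).
  s_2 = 1 + 0 + 0 + 0 + 0 + 0 + 0 + 0 = 1 ≡ 1 (mod 2).
  s_3 = 0 + 0 + 0 + 0 + 1 + 1 + 0 + 0 = 2 ≡ 0 (mod 2).
  s_4 = 0 + 0 + 0 + 0 + 1 + 1 + 0 + 0 = 2 ≡ 0 (mod 2).
s = (0, 1, 0, 0)^T — this equals column 4 of H (binary 0100), so error is at position 4.
Correct: flip bit 4 of r = 000100011110000 to get c = 000000011110000.


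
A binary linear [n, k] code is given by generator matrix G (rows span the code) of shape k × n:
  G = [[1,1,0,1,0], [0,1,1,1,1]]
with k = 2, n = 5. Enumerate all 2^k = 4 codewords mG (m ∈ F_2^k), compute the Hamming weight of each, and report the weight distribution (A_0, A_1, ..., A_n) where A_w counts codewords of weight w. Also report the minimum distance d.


Weight distribution: A_0 = 1, A_3 = 2, A_4 = 1. Minimum distance d = 3.

Enumerate all 2^2 = 4 messages m ∈ F_2^2.
For each, compute codeword c = mG in F_2^5, then tally its weight.
  m = 00 → c = 00000, weight = 0.
  m = 10 → c = 11010, weight = 3.
  m = 01 → c = 01111, weight = 4.
  m = 11 → c = 10101, weight = 3.
Tally weights:
  weight 0: 1 codewords.
  weight 3: 2 codewords.
  weight 4: 1 codewords.
Minimum distance d = smallest w > 0 with A_w > 0 = 3.
Sanity: Σ A_w = 4 = 2^2 = 4 ✓.


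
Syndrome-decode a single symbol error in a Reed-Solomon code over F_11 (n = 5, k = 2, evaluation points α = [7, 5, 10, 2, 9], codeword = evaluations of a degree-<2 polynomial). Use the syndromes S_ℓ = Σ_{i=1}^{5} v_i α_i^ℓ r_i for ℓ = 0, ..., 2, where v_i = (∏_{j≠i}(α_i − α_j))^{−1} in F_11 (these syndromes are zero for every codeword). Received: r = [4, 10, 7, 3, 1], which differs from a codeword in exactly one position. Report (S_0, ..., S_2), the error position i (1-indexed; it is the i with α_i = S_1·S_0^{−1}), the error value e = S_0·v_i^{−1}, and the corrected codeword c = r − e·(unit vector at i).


S = (3, 10, 4), error at position 1, error magnitude e = 4, c = [0, 10, 7, 3, 1].

Step 1: column multipliers v_i = (∏_{j≠i}(α_i − α_j))^{−1} mod 11.
  i = 1 (α = 7): (7−5)(7−10)(7−2)(7−9) = 2·(−3)·5·(−2) = 60 ≡ 5, so v_1 = 5^{−1} = 9 (mod 11).
  i = 2 (α = 5): (5−7)(5−10)(5−2)(5−9) = (−2)·(−5)·3·(−4) = −120 ≡ 1, so v_2 = 1^{−1} = 1 (mod 11).
  i = 3 (α = 10): (10−7)(10−5)(10−2)(10−9) = 3·5·8·1 = 120 ≡ 10, so v_3 = 10^{−1} = 10 (mod 11).
  i = 4 (α = 2): (2−7)(2−5)(2−10)(2−9) = (−5)·(−3)·(−8)·(−7) = 840 ≡ 4, so v_4 = 4^{−1} = 3 (mod 11).
  i = 5 (α = 9): (9−7)(9−5)(9−10)(9−2) = 2·4·(−1)·7 = −56 ≡ 10, so v_5 = 10^{−1} = 10 (mod 11).
  v = [9, 1, 10, 3, 10].
Step 2: syndromes of r = [4, 10, 7, 3, 1] (all sums mod 11).
  S_0 = Σ v_i r_i = 9·4 + 1·10 + 10·7 + 3·3 + 10·1 = 135 ≡ 3.
  S_1 = Σ v_i α_i r_i = 9·7·4 + 1·5·10 + 10·10·7 + 3·2·3 + 10·9·1 = 1110 ≡ 10.
  α_i^2 mod 11 = [5, 3, 1, 4, 4].
  S_2 = Σ v_i α_i^2 r_i = 9·5·4 + 1·3·10 + 10·1·7 + 3·4·3 + 10·4·1 = 356 ≡ 4.
  S = (3, 10, 4) ≠ 0, so r is not a codeword (an error is present).
Step 3: locate the error. For a single error e at position i, S_ℓ = v_i·e·α_i^ℓ, so α_err = S_1/S_0.
  S_0^{−1} = 3^{−1} = 4 (mod 11), so α_err = 10·4 = 40 ≡ 7 = α_1. Error position i = 1.
  Consistency check: S_2/S_1 = 4·10 = 40 ≡ 7 = α_err ✓ (single-error assumption holds).
Step 4: error magnitude e = S_0/v_1 = S_0·∏_{j≠1}(α_1 − α_j) = 3·5 = 15 ≡ 4 (mod 11).
Step 5: correct position 1: c_1 = r_1 − e = 4 − 4 ≡ 0 (mod 11). Hence c = [0, 10, 7, 3, 1].
  Check: interpolating c through the α_i gives m(x) = 2 + 6·x (degree < 2) with m(α_i) = c_i for every i, so c is indeed a codeword.


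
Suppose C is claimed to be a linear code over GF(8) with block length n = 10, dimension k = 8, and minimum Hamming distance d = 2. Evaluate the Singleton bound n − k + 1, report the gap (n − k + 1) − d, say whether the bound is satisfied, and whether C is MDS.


Singleton RHS = n − k + 1 = 3, slack = 1, bound satisfied, not MDS.

Singleton bound: d ≤ n − k + 1.
Here n = 10, k = 8, so n − k + 1 = 3.
Given d = 2, check d ≤ 3: YES.
Slack = (n − k + 1) − d = 1.
The code is NOT MDS (slack = 1 > 0).
Description: the claimed parameters are [10, 8, 2]_8; such a code would be non-MDS.


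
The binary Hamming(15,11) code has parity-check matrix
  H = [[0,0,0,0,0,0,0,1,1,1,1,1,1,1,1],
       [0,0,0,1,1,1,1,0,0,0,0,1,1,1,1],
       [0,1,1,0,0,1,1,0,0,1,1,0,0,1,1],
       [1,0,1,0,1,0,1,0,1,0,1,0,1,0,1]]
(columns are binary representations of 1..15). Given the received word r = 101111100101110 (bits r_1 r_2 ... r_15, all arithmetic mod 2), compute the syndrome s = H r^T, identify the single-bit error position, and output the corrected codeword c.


s = (0, 1, 1, 1)^T, error position = 7, corrected codeword c = 101111000101110

Compute s = H r^T mod 2 one row at a time:
  s_1 = 0 + 0 + 1 + 0 + 1 + 1 + 1 + 0 = 4 ≡ 0 (mod 2).
  s_2 = 1 + 1 + 1 + 1 + 1 + 1 + 1 + 0 = 7 ≡ 1 (mod 2).
  s_3 = 0 + 1 + 1 + 1 + 1 + 0 + 1 + 0 = 5 ≡ 1 (mod 2).
  s_4 = 1 + 1 + 1 + 1 + 0 + 0 + 1 + 0 = 5 ≡ 1 (mod 2).
s = (0, 1, 1, 1)^T — this equals column 7 of H (binary 0111), so error is at position 7.
Correct: flip bit 7 of r = 101111100101110 to get c = 101111000101110.


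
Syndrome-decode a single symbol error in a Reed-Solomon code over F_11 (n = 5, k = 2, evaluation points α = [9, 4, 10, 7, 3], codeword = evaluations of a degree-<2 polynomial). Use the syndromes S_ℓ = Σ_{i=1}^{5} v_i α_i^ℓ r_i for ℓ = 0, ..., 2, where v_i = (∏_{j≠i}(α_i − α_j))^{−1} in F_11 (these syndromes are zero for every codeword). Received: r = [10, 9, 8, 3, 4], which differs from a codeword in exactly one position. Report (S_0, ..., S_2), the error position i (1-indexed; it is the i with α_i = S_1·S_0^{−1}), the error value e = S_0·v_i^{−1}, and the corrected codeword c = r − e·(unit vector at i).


S = (5, 4, 1), error at position 5, error magnitude e = 4, c = [10, 9, 8, 3, 0].

Step 1: column multipliers v_i = (∏_{j≠i}(α_i − α_j))^{−1} mod 11.
  i = 1 (α = 9): (9−4)(9−10)(9−7)(9−3) = 5·(−1)·2·6 = −60 ≡ 6, so v_1 = 6^{−1} = 2 (mod 11).
  i = 2 (α = 4): (4−9)(4−10)(4−7)(4−3) = (−5)·(−6)·(−3)·1 = −90 ≡ 9, so v_2 = 9^{−1} = 5 (mod 11).
  i = 3 (α = 10): (10−9)(10−4)(10−7)(10−3) = 1·6·3·7 = 126 ≡ 5, so v_3 = 5^{−1} = 9 (mod 11).
  i = 4 (α = 7): (7−9)(7−4)(7−10)(7−3) = (−2)·3·(−3)·4 = 72 ≡ 6, so v_4 = 6^{−1} = 2 (mod 11).
  i = 5 (α = 3): (3−9)(3−4)(3−10)(3−7) = (−6)·(−1)·(−7)·(−4) = 168 ≡ 3, so v_5 = 3^{−1} = 4 (mod 11).
  v = [2, 5, 9, 2, 4].
Step 2: syndromes of r = [10, 9, 8, 3, 4] (all sums mod 11).
  S_0 = Σ v_i r_i = 2·10 + 5·9 + 9·8 + 2·3 + 4·4 = 159 ≡ 5.
  S_1 = Σ v_i α_i r_i = 2·9·10 + 5·4·9 + 9·10·8 + 2·7·3 + 4·3·4 = 1170 ≡ 4.
  α_i^2 mod 11 = [4, 5, 1, 5, 9].
  S_2 = Σ v_i α_i^2 r_i = 2·4·10 + 5·5·9 + 9·1·8 + 2·5·3 + 4·9·4 = 551 ≡ 1.
  S = (5, 4, 1) ≠ 0, so r is not a codeword (an error is present).
Step 3: locate the error. For a single error e at position i, S_ℓ = v_i·e·α_i^ℓ, so α_err = S_1/S_0.
  S_0^{−1} = 5^{−1} = 9 (mod 11), so α_err = 4·9 = 36 ≡ 3 = α_5. Error position i = 5.
  Consistency check: S_2/S_1 = 1·3 = 3 ≡ 3 = α_err ✓ (single-error assumption holds).
Step 4: error magnitude e = S_0/v_5 = S_0·∏_{j≠5}(α_5 − α_j) = 5·3 = 15 ≡ 4 (mod 11).
Step 5: correct position 5: c_5 = r_5 − e = 4 − 4 ≡ 0 (mod 11). Hence c = [10, 9, 8, 3, 0].
  Check: interpolating c through the α_i gives m(x) = 6 + 9·x (degree < 2) with m(α_i) = c_i for every i, so c is indeed a codeword.


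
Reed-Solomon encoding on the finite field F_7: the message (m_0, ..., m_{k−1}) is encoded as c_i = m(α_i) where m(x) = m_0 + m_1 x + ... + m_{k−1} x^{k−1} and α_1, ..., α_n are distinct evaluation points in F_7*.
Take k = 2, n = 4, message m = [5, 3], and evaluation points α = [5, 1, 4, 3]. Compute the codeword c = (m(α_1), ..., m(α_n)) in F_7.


c = [6, 1, 3, 0]

Message polynomial: m(x) = 5 + 3·x (mod 7).
For each evaluation point α_i, compute m(α_i) mod 7:
  α_1 = 5: Horner steps 3 → 6, so m(5) = 6.
  α_2 = 1: Horner steps 3 → 1, so m(1) = 1.
  α_3 = 4: Horner steps 3 → 3, so m(4) = 3.
  α_4 = 3: Horner steps 3 → 0, so m(3) = 0.
Codeword c = [6, 1, 3, 0] ∈ F_7^4.


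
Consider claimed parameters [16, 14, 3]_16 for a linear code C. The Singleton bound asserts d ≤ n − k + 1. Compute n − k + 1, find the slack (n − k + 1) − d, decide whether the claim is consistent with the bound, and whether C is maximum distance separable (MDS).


Singleton RHS = n − k + 1 = 3, slack = 0, bound satisfied, MDS.

Singleton bound: d ≤ n − k + 1.
Here n = 16, k = 14, so n − k + 1 = 3.
Given d = 3, check d ≤ 3: YES.
Slack = (n − k + 1) − d = 0.
The code is MDS (slack = 0).
Description: the claimed parameters are [16, 14, 3]_16; such a code would be MDS (meets Singleton bound).


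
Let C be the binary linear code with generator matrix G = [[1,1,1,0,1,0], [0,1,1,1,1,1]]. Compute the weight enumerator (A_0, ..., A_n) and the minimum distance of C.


Weight distribution: A_0 = 1, A_3 = 1, A_4 = 1, A_5 = 1. Minimum distance d = 3.

Enumerate all 2^2 = 4 messages m ∈ F_2^2.
For each, compute codeword c = mG in F_2^6, then tally its weight.
  m = 00 → c = 000000, weight = 0.
  m = 10 → c = 111010, weight = 4.
  m = 01 → c = 011111, weight = 5.
  m = 11 → c = 100101, weight = 3.
Tally weights:
  weight 0: 1 codewords.
  weight 3: 1 codewords.
  weight 4: 1 codewords.
  weight 5: 1 codewords.
Minimum distance d = smallest w > 0 with A_w > 0 = 3.
Sanity: Σ A_w = 4 = 2^2 = 4 ✓.


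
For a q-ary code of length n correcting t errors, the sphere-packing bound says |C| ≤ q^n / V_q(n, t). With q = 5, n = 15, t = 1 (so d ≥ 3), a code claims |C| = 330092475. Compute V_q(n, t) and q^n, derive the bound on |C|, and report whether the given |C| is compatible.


V_q(n, t) = 61, q^n = 30517578125, Hamming bound = 500288165, |C| = 330092475 ≤ bound (satisfied).

Step 1: Compute V_q(n, t) = Σ_{j=0}^1 C(n, j) (q−1)^j.
  j = 0: C(15,0)·(4)^0 = 1·1 = 1.
  j = 1: C(15,1)·(4)^1 = 15·4 = 60.
  V_q(n, t) = 1 + 60 = 61.
Step 2: q^n = 5^15 = 30517578125.
Step 3: Hamming bound ⌊q^n / V_q(n,t)⌋ = ⌊30517578125/61⌋ = 500288165.
Step 4: Compare |C| = 330092475 to 500288165: satisfied.
The claimed |C| lies below the Hamming bound.


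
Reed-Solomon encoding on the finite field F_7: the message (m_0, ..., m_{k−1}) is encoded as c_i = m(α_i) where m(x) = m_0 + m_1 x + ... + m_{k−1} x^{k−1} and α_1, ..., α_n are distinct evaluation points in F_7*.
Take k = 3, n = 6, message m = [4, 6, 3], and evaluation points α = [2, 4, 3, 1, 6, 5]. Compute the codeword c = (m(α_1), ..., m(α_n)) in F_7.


c = [0, 6, 0, 6, 1, 4]

Message polynomial: m(x) = 4 + 6·x + 3·x^2 (mod 7).
For each evaluation point α_i, compute m(α_i) mod 7:
  α_1 = 2: Horner steps 3 → 5 → 0, so m(2) = 0.
  α_2 = 4: Horner steps 3 → 4 → 6, so m(4) = 6.
  α_3 = 3: Horner steps 3 → 1 → 0, so m(3) = 0.
  α_4 = 1: Horner steps 3 → 2 → 6, so m(1) = 6.
  α_5 = 6: Horner steps 3 → 3 → 1, so m(6) = 1.
  α_6 = 5: Horner steps 3 → 0 → 4, so m(5) = 4.
Codeword c = [0, 6, 0, 6, 1, 4] ∈ F_7^6.


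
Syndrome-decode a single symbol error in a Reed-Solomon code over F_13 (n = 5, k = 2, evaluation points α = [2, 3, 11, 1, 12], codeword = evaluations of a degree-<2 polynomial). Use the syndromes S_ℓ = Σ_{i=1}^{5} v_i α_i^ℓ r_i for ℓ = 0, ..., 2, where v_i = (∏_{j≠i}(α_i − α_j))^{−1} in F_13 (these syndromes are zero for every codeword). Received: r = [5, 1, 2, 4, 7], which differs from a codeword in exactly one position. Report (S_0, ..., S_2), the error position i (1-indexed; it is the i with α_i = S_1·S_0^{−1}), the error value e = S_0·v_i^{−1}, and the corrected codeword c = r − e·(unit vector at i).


S = (9, 5, 10), error at position 1, error magnitude e = 9, c = [9, 1, 2, 4, 7].

Step 1: column multipliers v_i = (∏_{j≠i}(α_i − α_j))^{−1} mod 13.
  i = 1 (α = 2): (2−3)(2−11)(2−1)(2−12) = (−1)·(−9)·1·(−10) = −90 ≡ 1, so v_1 = 1^{−1} = 1 (mod 13).
  i = 2 (α = 3): (3−2)(3−11)(3−1)(3−12) = 1·(−8)·2·(−9) = 144 ≡ 1, so v_2 = 1^{−1} = 1 (mod 13).
  i = 3 (α = 11): (11−2)(11−3)(11−1)(11−12) = 9·8·10·(−1) = −720 ≡ 8, so v_3 = 8^{−1} = 5 (mod 13).
  i = 4 (α = 1): (1−2)(1−3)(1−11)(1−12) = (−1)·(−2)·(−10)·(−11) = 220 ≡ 12, so v_4 = 12^{−1} = 12 (mod 13).
  i = 5 (α = 12): (12−2)(12−3)(12−11)(12−1) = 10·9·1·11 = 990 ≡ 2, so v_5 = 2^{−1} = 7 (mod 13).
  v = [1, 1, 5, 12, 7].
Step 2: syndromes of r = [5, 1, 2, 4, 7] (all sums mod 13).
  S_0 = Σ v_i r_i = 1·5 + 1·1 + 5·2 + 12·4 + 7·7 = 113 ≡ 9.
  S_1 = Σ v_i α_i r_i = 1·2·5 + 1·3·1 + 5·11·2 + 12·1·4 + 7·12·7 = 759 ≡ 5.
  α_i^2 mod 13 = [4, 9, 4, 1, 1].
  S_2 = Σ v_i α_i^2 r_i = 1·4·5 + 1·9·1 + 5·4·2 + 12·1·4 + 7·1·7 = 166 ≡ 10.
  S = (9, 5, 10) ≠ 0, so r is not a codeword (an error is present).
Step 3: locate the error. For a single error e at position i, S_ℓ = v_i·e·α_i^ℓ, so α_err = S_1/S_0.
  S_0^{−1} = 9^{−1} = 3 (mod 13), so α_err = 5·3 = 15 ≡ 2 = α_1. Error position i = 1.
  Consistency check: S_2/S_1 = 10·8 = 80 ≡ 2 = α_err ✓ (single-error assumption holds).
Step 4: error magnitude e = S_0/v_1 = S_0·∏_{j≠1}(α_1 − α_j) = 9·1 = 9 ≡ 9 (mod 13).
Step 5: correct position 1: c_1 = r_1 − e = 5 − 9 ≡ 9 (mod 13). Hence c = [9, 1, 2, 4, 7].
  Check: interpolating c through the α_i gives m(x) = 12 + 5·x (degree < 2) with m(α_i) = c_i for every i, so c is indeed a codeword.


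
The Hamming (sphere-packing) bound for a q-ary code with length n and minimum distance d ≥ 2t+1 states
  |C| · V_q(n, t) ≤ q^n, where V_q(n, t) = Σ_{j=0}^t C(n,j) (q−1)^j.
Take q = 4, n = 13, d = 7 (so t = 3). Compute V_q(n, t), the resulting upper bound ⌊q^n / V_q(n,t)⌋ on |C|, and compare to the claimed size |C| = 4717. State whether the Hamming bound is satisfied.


V_q(n, t) = 8464, q^n = 67108864, Hamming bound = 7928, |C| = 4717 ≤ bound (satisfied).

Step 1: Compute V_q(n, t) = Σ_{j=0}^3 C(n, j) (q−1)^j.
  j = 0: C(13,0)·(3)^0 = 1·1 = 1.
  j = 1: C(13,1)·(3)^1 = 13·3 = 39.
  j = 2: C(13,2)·(3)^2 = 78·9 = 702.
  j = 3: C(13,3)·(3)^3 = 286·27 = 7722.
  V_q(n, t) = 1 + 39 + 702 + 7722 = 8464.
Step 2: q^n = 4^13 = 67108864.
Step 3: Hamming bound ⌊q^n / V_q(n,t)⌋ = ⌊67108864/8464⌋ = 7928.
Step 4: Compare |C| = 4717 to 7928: satisfied.
The claimed |C| lies below the Hamming bound.


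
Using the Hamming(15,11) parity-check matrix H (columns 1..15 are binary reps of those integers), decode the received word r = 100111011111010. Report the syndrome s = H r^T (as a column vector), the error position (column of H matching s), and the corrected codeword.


s = (0, 1, 0, 0)^T, error position = 4, corrected codeword c = 100011011111010

Compute s = H r^T mod 2 one row at a time:
  s_1 = 1 + 1 + 1 + 1 + 1 + 0 + 1 + 0 = 6 ≡ 0 (mod 2).
  s_2 = 1 + 1 + 1 + 0 + 1 + 0 + 1 + 0 = 5 ≡ 1 (mod 2).
  s_3 = 0 + 0 + 1 + 0 + 1 + 1 + 1 + 0 = 4 ≡ 0 (mod 2).
  s_4 = 1 + 0 + 1 + 0 + 1 + 1 + 0 + 0 = 4 ≡ 0 (mod 2).
s = (0, 1, 0, 0)^T — this equals column 4 of H (binary 0100), so error is at position 4.
Correct: flip bit 4 of r = 100111011111010 to get c = 100011011111010.


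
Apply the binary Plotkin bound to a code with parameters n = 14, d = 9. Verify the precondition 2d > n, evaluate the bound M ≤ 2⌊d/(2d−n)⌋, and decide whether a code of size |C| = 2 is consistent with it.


Plotkin bound M ≤ 4; given |C| = 2 ≤ bound (satisfied).

Check applicability: 2d = 18, n = 14.
2d − n = 4 > 0, so Plotkin applies.
Compute d/(2d−n) = 9/4 ≈ 2.2500.
⌊d/(2d−n)⌋ = 2.
Plotkin bound: M ≤ 2·2 = 4.
Given |C| = 2, check: satisfied.
This |C| is below the Plotkin bound.


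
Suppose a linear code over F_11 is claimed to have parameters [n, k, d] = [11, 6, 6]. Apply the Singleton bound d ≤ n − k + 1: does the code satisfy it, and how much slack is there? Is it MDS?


Singleton RHS = n − k + 1 = 6, slack = 0, bound satisfied, MDS.

Singleton bound: d ≤ n − k + 1.
Here n = 11, k = 6, so n − k + 1 = 6.
Given d = 6, check d ≤ 6: YES.
Slack = (n − k + 1) − d = 0.
The code is MDS (slack = 0).
Description: the claimed parameters are [11, 6, 6]_11; such a code would be MDS (meets Singleton bound).


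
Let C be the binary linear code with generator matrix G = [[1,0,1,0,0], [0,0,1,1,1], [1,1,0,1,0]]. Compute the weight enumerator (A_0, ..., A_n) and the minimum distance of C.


Weight distribution: A_0 = 1, A_2 = 2, A_3 = 4, A_4 = 1. Minimum distance d = 2.

Enumerate all 2^3 = 8 messages m ∈ F_2^3.
For each, compute codeword c = mG in F_2^5, then tally its weight.
  m = 000 → c = 00000, weight = 0.
  m = 100 → c = 10100, weight = 2.
  m = 010 → c = 00111, weight = 3.
  m = 110 → c = 10011, weight = 3.
  m = 001 → c = 11010, weight = 3.
  m = 101 → c = 01110, weight = 3.
  m = 011 → c = 11101, weight = 4.
  m = 111 → c = 01001, weight = 2.
Tally weights:
  weight 0: 1 codewords.
  weight 2: 2 codewords.
  weight 3: 4 codewords.
  weight 4: 1 codewords.
Minimum distance d = smallest w > 0 with A_w > 0 = 2.
Sanity: Σ A_w = 8 = 2^3 = 8 ✓.


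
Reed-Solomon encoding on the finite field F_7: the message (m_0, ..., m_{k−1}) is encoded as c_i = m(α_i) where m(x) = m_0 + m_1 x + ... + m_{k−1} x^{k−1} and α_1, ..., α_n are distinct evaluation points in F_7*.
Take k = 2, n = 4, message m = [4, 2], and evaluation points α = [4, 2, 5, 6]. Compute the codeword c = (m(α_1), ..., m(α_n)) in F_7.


c = [5, 1, 0, 2]

Message polynomial: m(x) = 4 + 2·x (mod 7).
For each evaluation point α_i, compute m(α_i) mod 7:
  α_1 = 4: Horner steps 2 → 5, so m(4) = 5.
  α_2 = 2: Horner steps 2 → 1, so m(2) = 1.
  α_3 = 5: Horner steps 2 → 0, so m(5) = 0.
  α_4 = 6: Horner steps 2 → 2, so m(6) = 2.
Codeword c = [5, 1, 0, 2] ∈ F_7^4.


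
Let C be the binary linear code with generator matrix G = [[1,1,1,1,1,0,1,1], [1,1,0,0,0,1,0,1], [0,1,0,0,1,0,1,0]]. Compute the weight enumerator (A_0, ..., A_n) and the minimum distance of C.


Weight distribution: A_0 = 1, A_3 = 1, A_4 = 3, A_5 = 2, A_7 = 1. Minimum distance d = 3.

Enumerate all 2^3 = 8 messages m ∈ F_2^3.
For each, compute codeword c = mG in F_2^8, then tally its weight.
  m = 000 → c = 00000000, weight = 0.
  m = 100 → c = 11111011, weight = 7.
  m = 010 → c = 11000101, weight = 4.
  m = 110 → c = 00111110, weight = 5.
  m = 001 → c = 01001010, weight = 3.
  m = 101 → c = 10110001, weight = 4.
  m = 011 → c = 10001111, weight = 5.
  m = 111 → c = 01110100, weight = 4.
Tally weights:
  weight 0: 1 codewords.
  weight 3: 1 codewords.
  weight 4: 3 codewords.
  weight 5: 2 codewords.
  weight 7: 1 codewords.
Minimum distance d = smallest w > 0 with A_w > 0 = 3.
Sanity: Σ A_w = 8 = 2^3 = 8 ✓.


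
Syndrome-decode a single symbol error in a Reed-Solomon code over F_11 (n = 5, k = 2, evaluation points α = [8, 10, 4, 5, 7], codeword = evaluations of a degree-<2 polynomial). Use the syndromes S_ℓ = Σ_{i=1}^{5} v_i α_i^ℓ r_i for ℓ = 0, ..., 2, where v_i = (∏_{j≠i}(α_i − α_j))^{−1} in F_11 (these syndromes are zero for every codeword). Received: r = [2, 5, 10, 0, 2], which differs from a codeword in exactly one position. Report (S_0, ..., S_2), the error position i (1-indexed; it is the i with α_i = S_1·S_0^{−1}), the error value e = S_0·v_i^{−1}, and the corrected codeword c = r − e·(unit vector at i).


S = (6, 4, 10), error at position 1, error magnitude e = 10, c = [3, 5, 10, 0, 2].

Step 1: column multipliers v_i = (∏_{j≠i}(α_i − α_j))^{−1} mod 11.
  i = 1 (α = 8): (8−10)(8−4)(8−5)(8−7) = (−2)·4·3·1 = −24 ≡ 9, so v_1 = 9^{−1} = 5 (mod 11).
  i = 2 (α = 10): (10−8)(10−4)(10−5)(10−7) = 2·6·5·3 = 180 ≡ 4, so v_2 = 4^{−1} = 3 (mod 11).
  i = 3 (α = 4): (4−8)(4−10)(4−5)(4−7) = (−4)·(−6)·(−1)·(−3) = 72 ≡ 6, so v_3 = 6^{−1} = 2 (mod 11).
  i = 4 (α = 5): (5−8)(5−10)(5−4)(5−7) = (−3)·(−5)·1·(−2) = −30 ≡ 3, so v_4 = 3^{−1} = 4 (mod 11).
  i = 5 (α = 7): (7−8)(7−10)(7−4)(7−5) = (−1)·(−3)·3·2 = 18 ≡ 7, so v_5 = 7^{−1} = 8 (mod 11).
  v = [5, 3, 2, 4, 8].
Step 2: syndromes of r = [2, 5, 10, 0, 2] (all sums mod 11).
  S_0 = Σ v_i r_i = 5·2 + 3·5 + 2·10 + 4·0 + 8·2 = 61 ≡ 6.
  S_1 = Σ v_i α_i r_i = 5·8·2 + 3·10·5 + 2·4·10 + 4·5·0 + 8·7·2 = 422 ≡ 4.
  α_i^2 mod 11 = [9, 1, 5, 3, 5].
  S_2 = Σ v_i α_i^2 r_i = 5·9·2 + 3·1·5 + 2·5·10 + 4·3·0 + 8·5·2 = 285 ≡ 10.
  S = (6, 4, 10) ≠ 0, so r is not a codeword (an error is present).
Step 3: locate the error. For a single error e at position i, S_ℓ = v_i·e·α_i^ℓ, so α_err = S_1/S_0.
  S_0^{−1} = 6^{−1} = 2 (mod 11), so α_err = 4·2 = 8 ≡ 8 = α_1. Error position i = 1.
  Consistency check: S_2/S_1 = 10·3 = 30 ≡ 8 = α_err ✓ (single-error assumption holds).
Step 4: error magnitude e = S_0/v_1 = S_0·∏_{j≠1}(α_1 − α_j) = 6·9 = 54 ≡ 10 (mod 11).
Step 5: correct position 1: c_1 = r_1 − e = 2 − 10 ≡ 3 (mod 11). Hence c = [3, 5, 10, 0, 2].
  Check: interpolating c through the α_i gives m(x) = 6 + 1·x (degree < 2) with m(α_i) = c_i for every i, so c is indeed a codeword.


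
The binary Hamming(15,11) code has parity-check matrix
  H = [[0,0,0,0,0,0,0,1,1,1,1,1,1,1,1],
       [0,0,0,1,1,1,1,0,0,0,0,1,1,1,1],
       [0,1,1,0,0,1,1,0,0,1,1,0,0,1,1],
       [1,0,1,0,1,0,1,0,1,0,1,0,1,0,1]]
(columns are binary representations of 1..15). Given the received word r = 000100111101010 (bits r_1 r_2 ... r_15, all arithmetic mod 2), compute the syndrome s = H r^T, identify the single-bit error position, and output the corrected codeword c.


s = (1, 0, 1, 0)^T, error position = 10, corrected codeword c = 000100111001010

Compute s = H r^T mod 2 one row at a time:
  s_1 = 1 + 1 + 1 + 0 + 1 + 0 + 1 + 0 = 5 ≡ 1 (mod 2).
  s_2 = 1 + 0 + 0 + 1 + 1 + 0 + 1 + 0 = 4 ≡ 0 (mod 2).
  s_3 = 0 + 0 + 0 + 1 + 1 + 0 + 1 + 0 = 3 ≡ 1 (mod 2).
  s_4 = 0 + 0 + 0 + 1 + 1 + 0 + 0 + 0 = 2 ≡ 0 (mod 2).
s = (1, 0, 1, 0)^T — this equals column 10 of H (binary 1010), so error is at position 10.
Correct: flip bit 10 of r = 000100111101010 to get c = 000100111001010.


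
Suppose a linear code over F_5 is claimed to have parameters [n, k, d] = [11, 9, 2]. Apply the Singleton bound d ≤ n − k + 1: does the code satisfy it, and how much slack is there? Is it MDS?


Singleton RHS = n − k + 1 = 3, slack = 1, bound satisfied, not MDS.

Singleton bound: d ≤ n − k + 1.
Here n = 11, k = 9, so n − k + 1 = 3.
Given d = 2, check d ≤ 3: YES.
Slack = (n − k + 1) − d = 1.
The code is NOT MDS (slack = 1 > 0).
Description: the claimed parameters are [11, 9, 2]_5; such a code would be non-MDS.


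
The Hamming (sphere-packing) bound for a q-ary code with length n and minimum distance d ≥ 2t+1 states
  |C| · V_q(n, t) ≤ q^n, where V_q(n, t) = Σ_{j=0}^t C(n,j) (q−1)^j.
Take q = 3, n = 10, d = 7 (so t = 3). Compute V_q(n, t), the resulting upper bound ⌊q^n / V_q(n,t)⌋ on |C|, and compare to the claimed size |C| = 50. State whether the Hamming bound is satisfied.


V_q(n, t) = 1161, q^n = 59049, Hamming bound = 50, |C| = 50 ≤ bound (satisfied).

Step 1: Compute V_q(n, t) = Σ_{j=0}^3 C(n, j) (q−1)^j.
  j = 0: C(10,0)·(2)^0 = 1·1 = 1.
  j = 1: C(10,1)·(2)^1 = 10·2 = 20.
  j = 2: C(10,2)·(2)^2 = 45·4 = 180.
  j = 3: C(10,3)·(2)^3 = 120·8 = 960.
  V_q(n, t) = 1 + 20 + 180 + 960 = 1161.
Step 2: q^n = 3^10 = 59049.
Step 3: Hamming bound ⌊q^n / V_q(n,t)⌋ = ⌊59049/1161⌋ = 50.
Step 4: Compare |C| = 50 to 50: satisfied.
The claimed |C| lies at the Hamming bound (tight).
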